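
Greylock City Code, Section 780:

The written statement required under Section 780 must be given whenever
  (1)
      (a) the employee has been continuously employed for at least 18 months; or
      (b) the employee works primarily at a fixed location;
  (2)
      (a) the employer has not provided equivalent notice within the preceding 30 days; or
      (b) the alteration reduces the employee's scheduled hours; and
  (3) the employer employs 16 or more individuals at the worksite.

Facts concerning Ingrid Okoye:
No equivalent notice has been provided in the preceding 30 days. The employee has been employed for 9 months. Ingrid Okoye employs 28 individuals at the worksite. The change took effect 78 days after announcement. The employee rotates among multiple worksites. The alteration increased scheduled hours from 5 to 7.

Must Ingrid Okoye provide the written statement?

(a) tenure ≥ 18 mo. — not satisfied.
(b) fixed location — not met.
(1) = F OR F = false.
(a) no recent notice — holds.
(b) hours reduced — fails.
So (2) is satisfied (T OR F).
(3) ≥ 16 at site — holds.
Overall: F AND T AND T → false.

No — not required.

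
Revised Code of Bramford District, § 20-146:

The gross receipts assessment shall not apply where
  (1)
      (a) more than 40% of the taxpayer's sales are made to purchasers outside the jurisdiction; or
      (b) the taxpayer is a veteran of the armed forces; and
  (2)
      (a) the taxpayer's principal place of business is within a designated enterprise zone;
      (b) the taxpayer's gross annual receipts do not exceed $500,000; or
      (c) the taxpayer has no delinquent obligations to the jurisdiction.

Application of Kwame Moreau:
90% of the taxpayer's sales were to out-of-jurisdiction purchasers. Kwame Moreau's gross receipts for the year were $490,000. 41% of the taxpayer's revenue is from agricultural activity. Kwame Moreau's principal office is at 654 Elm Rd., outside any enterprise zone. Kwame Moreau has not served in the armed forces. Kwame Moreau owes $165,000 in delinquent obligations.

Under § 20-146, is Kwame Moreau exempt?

(a) >40% out-of-jur. sales — holds.
(b) veteran — fails.
(1) = T OR F = true.
(a) in enterprise zone — fails.
(b) receipts ≤ $500,000 — satisfied.
(c) no delinquency — not met.
(2): F OR T OR F → true.
Overall = T AND T = true.

Yes — exempt.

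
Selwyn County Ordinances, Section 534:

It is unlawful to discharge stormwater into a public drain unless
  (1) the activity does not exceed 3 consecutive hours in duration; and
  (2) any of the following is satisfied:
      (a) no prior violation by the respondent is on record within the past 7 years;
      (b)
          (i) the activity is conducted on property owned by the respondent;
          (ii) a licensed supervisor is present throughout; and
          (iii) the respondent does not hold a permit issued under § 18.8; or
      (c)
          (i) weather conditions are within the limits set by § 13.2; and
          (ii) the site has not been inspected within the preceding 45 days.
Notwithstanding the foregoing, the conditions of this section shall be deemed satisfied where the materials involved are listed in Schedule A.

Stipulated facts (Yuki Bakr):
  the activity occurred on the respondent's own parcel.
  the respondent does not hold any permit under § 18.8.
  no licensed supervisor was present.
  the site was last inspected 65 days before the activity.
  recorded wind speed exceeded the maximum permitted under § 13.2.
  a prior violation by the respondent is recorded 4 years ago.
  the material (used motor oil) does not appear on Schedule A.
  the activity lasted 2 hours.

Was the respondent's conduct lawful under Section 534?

No — unlawful.

(1) ≤ 3 hrs duration — satisfied.
(a) no prior violation — not satisfied.
(i) own property — met.
(ii) supervisor present — not met.
(iii) not (holds permit) — met.
(b) = T AND F AND T = false.
(i) weather ok — not met.
(ii) not (site inspected) — satisfied.
So (c) is not satisfied (F AND T).
(2) = F OR F OR F = false.
Overall: T AND F → false.
Exception (Schedule A material) — not satisfied.
Result: main false OR exception false → false.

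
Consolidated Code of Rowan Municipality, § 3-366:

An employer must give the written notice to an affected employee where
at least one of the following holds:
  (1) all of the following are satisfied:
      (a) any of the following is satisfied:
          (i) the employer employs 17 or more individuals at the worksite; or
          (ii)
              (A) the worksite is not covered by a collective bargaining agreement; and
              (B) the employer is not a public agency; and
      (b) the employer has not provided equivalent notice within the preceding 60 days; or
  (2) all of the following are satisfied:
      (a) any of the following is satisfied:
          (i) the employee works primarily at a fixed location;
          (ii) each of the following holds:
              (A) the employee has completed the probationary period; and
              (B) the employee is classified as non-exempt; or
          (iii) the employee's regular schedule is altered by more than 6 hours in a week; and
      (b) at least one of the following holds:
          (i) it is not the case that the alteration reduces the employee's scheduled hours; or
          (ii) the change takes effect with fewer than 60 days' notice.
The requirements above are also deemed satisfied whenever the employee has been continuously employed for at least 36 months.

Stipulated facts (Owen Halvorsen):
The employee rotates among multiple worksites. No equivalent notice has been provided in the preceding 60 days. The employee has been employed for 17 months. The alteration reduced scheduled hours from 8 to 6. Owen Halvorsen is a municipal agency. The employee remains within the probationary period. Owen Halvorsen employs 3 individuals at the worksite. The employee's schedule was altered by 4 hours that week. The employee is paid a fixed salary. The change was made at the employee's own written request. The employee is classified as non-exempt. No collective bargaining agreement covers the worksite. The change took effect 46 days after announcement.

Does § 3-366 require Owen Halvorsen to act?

(i) ≥ 17 at site — not satisfied.
(A) no CBA — met.
(B) not (public agency) — fails.
(ii): T AND F → false.
So (a) is not satisfied (F OR F).
(b) no recent notice — holds.
(1): F AND T → false.
(i) fixed location — not met.
(A) past probation — fails.
(B) non-exempt — holds.
(ii): F AND T → false.
(iii) schedule shift > 6h — not satisfied.
So (a) is not satisfied (F OR F OR F).
(i) not (hours reduced) — not met.
(ii) < 60 days' notice — met.
So (b) is satisfied (F OR T).
(2): F AND T → false.
Overall = F OR F = false.
Exception (tenure ≥ 36 mo.) — not satisfied.
Result: main false OR exception false → false.

No — not required.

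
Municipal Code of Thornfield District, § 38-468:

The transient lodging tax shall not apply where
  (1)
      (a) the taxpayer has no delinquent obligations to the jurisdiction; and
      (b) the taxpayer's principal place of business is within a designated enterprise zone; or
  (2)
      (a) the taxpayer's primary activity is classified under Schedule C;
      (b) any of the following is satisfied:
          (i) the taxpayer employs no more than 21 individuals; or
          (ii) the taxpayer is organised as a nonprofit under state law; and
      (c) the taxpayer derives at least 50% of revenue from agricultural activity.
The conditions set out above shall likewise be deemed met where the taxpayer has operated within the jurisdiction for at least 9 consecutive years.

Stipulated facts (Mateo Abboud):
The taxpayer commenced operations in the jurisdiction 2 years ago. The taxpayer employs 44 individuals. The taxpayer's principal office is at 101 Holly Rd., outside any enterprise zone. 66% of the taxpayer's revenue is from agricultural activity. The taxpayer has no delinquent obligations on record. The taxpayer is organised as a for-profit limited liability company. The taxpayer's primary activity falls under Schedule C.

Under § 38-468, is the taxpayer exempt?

No — not exempt.

(a) no delinquency — met.
(b) in enterprise zone — fails.
(1): T AND F → false.
(a) Schedule C activity — met.
(i) ≤ 21 employees — fails.
(ii) nonprofit — not met.
(b) = F OR F = false.
(c) ≥50% agricultural — satisfied.
(2) = T AND F AND T = false.
Overall: F OR F → false.
Exception (≥ 9 yrs in jurisdiction) — not satisfied.
Result: main false OR exception false → false.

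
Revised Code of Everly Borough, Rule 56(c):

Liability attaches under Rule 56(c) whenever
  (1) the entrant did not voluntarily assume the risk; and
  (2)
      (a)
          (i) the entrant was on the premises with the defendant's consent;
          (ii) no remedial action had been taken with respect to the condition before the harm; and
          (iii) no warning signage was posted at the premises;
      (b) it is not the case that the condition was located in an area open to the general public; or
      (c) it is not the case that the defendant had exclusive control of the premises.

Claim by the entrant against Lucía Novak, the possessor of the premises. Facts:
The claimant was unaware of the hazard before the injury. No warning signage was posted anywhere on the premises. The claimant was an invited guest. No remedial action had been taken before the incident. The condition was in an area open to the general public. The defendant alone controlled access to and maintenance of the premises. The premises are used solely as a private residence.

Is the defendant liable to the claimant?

Yes — liable.

(1) no assumed risk — met.
(i) consent to enter — holds.
(ii) no remedial action — holds.
(iii) no signage posted — met.
(a): T AND T AND T → true.
(b) not (public area) — not satisfied.
(c) not (exclusive control) — not satisfied.
(2): T OR F OR F → true.
Overall: T AND T → true.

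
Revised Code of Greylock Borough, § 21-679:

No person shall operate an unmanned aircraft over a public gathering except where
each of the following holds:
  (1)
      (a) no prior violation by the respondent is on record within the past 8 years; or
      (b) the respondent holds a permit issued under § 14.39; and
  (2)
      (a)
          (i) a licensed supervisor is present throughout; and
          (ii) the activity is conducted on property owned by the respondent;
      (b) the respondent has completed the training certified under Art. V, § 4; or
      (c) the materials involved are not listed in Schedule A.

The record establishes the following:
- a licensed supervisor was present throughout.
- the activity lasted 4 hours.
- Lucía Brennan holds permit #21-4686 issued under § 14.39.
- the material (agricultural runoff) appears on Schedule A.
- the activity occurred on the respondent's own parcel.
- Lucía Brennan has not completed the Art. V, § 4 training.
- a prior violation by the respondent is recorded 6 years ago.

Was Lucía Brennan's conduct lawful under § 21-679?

(a) no prior violation — fails.
(b) holds permit — met.
(1): F OR T → true.
(i) supervisor present — satisfied.
(ii) own property — met.
So (a) is satisfied (T AND T).
(b) training certified — fails.
(c) not (Schedule A material) — not satisfied.
So (2) is satisfied (T OR F OR F).
So Overall is satisfied (T AND T).

Yes — lawful.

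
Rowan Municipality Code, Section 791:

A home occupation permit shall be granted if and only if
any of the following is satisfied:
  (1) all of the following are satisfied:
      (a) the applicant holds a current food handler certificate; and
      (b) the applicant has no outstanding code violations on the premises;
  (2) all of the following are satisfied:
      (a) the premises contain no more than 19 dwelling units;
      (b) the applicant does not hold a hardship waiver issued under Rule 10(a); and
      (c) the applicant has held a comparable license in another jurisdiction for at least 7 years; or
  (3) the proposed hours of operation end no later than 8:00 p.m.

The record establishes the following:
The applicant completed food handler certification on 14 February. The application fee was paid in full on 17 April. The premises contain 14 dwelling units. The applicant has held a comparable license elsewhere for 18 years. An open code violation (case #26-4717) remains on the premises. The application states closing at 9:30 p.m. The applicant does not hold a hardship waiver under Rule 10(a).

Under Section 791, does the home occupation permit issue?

(a) food handler cert. — holds.
(b) no code violations — not satisfied.
(1): T AND F → false.
(a) ≤ 19 units — satisfied.
(b) not (hardship waiver) — holds.
(c) prior license ≥ 7 yr — satisfied.
(2): T AND T AND T → true.
(3) closes by 8 p.m. — not satisfied.
Overall = F OR T OR F = true.

Yes — granted.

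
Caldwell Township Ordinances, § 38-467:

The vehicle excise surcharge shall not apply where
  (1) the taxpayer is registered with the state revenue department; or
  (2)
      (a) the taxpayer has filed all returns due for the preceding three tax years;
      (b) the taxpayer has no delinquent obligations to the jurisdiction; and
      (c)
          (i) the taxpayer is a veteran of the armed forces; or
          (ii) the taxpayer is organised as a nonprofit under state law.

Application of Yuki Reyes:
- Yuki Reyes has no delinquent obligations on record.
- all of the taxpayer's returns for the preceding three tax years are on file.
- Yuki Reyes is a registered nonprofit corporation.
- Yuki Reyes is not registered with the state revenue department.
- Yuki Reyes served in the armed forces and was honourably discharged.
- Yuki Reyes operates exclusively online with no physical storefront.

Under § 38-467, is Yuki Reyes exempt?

Yes — exempt.

(1) state-registered — not met.
(a) returns current — satisfied.
(b) no delinquency — holds.
(i) veteran — holds.
(ii) nonprofit — satisfied.
So (c) is satisfied (T OR T).
So (2) is satisfied (T AND T AND T).
So Overall is satisfied (F OR T).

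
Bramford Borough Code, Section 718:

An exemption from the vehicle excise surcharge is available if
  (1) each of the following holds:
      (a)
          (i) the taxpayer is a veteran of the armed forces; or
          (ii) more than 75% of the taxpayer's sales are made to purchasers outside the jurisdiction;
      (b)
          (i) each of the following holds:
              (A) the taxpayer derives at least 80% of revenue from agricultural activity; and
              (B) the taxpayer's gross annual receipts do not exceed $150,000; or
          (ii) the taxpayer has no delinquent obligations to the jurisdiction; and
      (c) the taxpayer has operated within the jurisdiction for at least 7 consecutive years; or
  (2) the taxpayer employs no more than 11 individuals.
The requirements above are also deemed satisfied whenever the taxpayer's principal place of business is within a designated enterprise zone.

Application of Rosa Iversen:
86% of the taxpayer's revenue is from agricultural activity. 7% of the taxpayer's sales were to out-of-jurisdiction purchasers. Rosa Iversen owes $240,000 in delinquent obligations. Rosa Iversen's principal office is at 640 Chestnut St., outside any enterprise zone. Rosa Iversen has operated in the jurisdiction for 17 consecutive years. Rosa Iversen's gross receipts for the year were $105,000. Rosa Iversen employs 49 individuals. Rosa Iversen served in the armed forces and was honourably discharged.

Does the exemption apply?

Yes — exempt.

(i) veteran — holds.
(ii) >75% out-of-jur. sales — not met.
(a): T OR F → true.
(A) ≥80% agricultural — holds.
(B) receipts ≤ $150,000 — holds.
(i): T AND T → true.
(ii) no delinquency — fails.
(b): T OR F → true.
(c) ≥ 7 yrs in jurisdiction — met.
(1): T AND T AND T → true.
(2) ≤ 11 employees — not satisfied.
Overall: T OR F → true.
Exception (in enterprise zone) — not satisfied.
Result: main true OR exception false → true.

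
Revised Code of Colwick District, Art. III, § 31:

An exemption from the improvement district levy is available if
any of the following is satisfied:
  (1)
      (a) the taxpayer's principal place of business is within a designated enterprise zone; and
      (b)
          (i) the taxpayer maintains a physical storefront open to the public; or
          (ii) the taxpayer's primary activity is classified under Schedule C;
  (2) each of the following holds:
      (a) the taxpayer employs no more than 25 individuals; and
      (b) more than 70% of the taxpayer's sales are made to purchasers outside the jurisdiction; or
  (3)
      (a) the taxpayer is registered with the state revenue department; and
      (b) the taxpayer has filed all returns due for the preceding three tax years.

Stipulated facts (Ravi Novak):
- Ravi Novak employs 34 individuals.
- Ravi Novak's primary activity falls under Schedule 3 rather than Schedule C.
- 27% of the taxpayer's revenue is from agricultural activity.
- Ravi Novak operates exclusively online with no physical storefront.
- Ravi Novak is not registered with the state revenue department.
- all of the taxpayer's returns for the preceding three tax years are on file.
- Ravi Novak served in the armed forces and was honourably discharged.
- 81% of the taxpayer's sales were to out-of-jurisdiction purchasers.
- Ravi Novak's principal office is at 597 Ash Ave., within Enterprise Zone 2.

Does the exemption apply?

(a) in enterprise zone — holds.
(i) has storefront — fails.
(ii) Schedule C activity — not satisfied.
(b): F OR F → false.
So (1) is not satisfied (T AND F).
(a) ≤ 25 employees — not met.
(b) >70% out-of-jur. sales — holds.
(2): F AND T → false.
(a) state-registered — not satisfied.
(b) returns current — holds.
(3) = F AND T = false.
So Overall is not satisfied (F OR F OR F).

No — not exempt.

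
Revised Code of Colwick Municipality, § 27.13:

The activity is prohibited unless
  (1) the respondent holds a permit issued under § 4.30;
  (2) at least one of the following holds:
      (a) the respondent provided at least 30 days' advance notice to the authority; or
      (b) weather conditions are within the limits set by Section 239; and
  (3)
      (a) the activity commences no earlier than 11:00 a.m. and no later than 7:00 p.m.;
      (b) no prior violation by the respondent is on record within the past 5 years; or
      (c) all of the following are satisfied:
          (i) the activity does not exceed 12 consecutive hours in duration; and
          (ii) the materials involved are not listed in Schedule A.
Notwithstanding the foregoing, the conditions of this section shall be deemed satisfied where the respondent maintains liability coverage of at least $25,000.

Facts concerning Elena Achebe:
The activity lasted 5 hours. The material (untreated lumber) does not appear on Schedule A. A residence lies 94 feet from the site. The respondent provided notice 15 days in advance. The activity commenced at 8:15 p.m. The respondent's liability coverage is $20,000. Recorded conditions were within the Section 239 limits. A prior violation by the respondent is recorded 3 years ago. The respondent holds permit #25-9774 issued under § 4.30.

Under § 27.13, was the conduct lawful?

(1) holds permit — satisfied.
(a) ≥30 days' notice — fails.
(b) weather ok — satisfied.
(2) = F OR T = true.
(a) start within hours — fails.
(b) no prior violation — not satisfied.
(i) ≤ 12 hrs duration — holds.
(ii) not (Schedule A material) — met.
(c): T AND T → true.
So (3) is satisfied (F OR F OR T).
Overall = T AND T AND T = true.
Exception (coverage ≥ $25,000) — not satisfied.
Result: main true OR exception false → true.

Yes — lawful.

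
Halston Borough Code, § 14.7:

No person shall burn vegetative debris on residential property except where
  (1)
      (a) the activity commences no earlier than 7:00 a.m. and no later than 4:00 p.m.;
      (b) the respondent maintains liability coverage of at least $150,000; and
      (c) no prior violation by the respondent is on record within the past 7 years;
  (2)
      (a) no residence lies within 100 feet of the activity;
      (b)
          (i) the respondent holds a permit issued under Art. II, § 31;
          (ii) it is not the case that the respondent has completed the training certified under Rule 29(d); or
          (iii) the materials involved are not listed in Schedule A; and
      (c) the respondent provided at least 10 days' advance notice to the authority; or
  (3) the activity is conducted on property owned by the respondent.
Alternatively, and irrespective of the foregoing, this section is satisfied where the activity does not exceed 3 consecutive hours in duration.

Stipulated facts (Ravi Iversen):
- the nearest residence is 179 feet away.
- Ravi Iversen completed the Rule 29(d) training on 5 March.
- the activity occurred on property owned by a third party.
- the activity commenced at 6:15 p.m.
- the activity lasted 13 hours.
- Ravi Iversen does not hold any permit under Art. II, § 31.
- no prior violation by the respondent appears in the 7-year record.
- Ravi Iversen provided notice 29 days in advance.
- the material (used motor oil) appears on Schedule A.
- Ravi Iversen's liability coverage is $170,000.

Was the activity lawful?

No — unlawful.

(a) start within hours — not met.
(b) coverage ≥ $150,000 — holds.
(c) no prior violation — met.
(1) = F AND T AND T = false.
(a) no residence in 100 ft — holds.
(i) holds permit — not met.
(ii) not (training certified) — fails.
(iii) not (Schedule A material) — not met.
(b): F OR F OR F → false.
(c) ≥10 days' notice — satisfied.
(2): T AND F AND T → false.
(3) own property — fails.
Overall: F OR F OR F → false.
Exception (≤ 3 hrs duration) — not satisfied.
Result: main false OR exception false → false.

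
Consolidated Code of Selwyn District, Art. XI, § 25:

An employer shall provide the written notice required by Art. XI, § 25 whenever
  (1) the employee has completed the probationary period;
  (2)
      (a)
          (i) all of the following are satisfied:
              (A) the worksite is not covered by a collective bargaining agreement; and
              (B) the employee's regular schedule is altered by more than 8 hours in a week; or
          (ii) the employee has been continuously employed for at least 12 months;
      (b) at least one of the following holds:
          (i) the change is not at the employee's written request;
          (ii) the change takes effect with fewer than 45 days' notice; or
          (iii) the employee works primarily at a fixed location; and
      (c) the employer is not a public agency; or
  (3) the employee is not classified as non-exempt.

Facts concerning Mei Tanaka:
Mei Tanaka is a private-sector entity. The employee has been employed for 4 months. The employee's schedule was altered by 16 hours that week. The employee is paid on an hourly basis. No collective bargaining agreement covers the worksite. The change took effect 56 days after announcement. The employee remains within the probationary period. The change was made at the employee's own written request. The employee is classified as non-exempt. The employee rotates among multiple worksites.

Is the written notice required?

(1) past probation — fails.
(A) no CBA — satisfied.
(B) schedule shift > 8h — met.
(i): T AND T → true.
(ii) tenure ≥ 12 mo. — not met.
So (a) is satisfied (T OR F).
(i) not employee-requested — not satisfied.
(ii) < 45 days' notice — fails.
(iii) fixed location — not satisfied.
So (b) is not satisfied (F OR F OR F).
(c) not (public agency) — holds.
(2) = T AND F AND T = false.
(3) not (non-exempt) — fails.
Overall: F OR F OR F → false.

No — not required.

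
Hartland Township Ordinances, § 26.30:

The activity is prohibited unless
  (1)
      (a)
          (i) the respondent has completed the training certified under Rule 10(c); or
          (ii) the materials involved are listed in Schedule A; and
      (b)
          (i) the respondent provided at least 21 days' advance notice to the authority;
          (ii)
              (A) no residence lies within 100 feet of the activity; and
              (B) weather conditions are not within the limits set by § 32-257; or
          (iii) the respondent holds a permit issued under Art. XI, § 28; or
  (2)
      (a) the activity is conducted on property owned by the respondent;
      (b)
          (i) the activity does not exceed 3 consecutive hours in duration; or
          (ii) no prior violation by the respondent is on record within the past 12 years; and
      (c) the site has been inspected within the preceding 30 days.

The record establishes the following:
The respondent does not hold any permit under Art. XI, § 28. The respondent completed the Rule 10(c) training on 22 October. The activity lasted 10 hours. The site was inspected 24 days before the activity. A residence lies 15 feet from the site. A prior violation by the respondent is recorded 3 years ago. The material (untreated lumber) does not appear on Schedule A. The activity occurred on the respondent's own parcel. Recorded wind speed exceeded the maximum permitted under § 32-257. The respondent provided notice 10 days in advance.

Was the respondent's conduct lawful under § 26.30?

No — unlawful.

(i) training certified — satisfied.
(ii) Schedule A material — not satisfied.
(a): T OR F → true.
(i) ≥21 days' notice — not met.
(A) no residence in 100 ft — fails.
(B) not (weather ok) — holds.
So (ii) is not satisfied (F AND T).
(iii) holds permit — fails.
(b) = F OR F OR F = false.
So (1) is not satisfied (T AND F).
(a) own property — holds.
(i) ≤ 3 hrs duration — fails.
(ii) no prior violation — fails.
(b) = F OR F = false.
(c) site inspected — met.
So (2) is not satisfied (T AND F AND T).
Overall: F OR F → false.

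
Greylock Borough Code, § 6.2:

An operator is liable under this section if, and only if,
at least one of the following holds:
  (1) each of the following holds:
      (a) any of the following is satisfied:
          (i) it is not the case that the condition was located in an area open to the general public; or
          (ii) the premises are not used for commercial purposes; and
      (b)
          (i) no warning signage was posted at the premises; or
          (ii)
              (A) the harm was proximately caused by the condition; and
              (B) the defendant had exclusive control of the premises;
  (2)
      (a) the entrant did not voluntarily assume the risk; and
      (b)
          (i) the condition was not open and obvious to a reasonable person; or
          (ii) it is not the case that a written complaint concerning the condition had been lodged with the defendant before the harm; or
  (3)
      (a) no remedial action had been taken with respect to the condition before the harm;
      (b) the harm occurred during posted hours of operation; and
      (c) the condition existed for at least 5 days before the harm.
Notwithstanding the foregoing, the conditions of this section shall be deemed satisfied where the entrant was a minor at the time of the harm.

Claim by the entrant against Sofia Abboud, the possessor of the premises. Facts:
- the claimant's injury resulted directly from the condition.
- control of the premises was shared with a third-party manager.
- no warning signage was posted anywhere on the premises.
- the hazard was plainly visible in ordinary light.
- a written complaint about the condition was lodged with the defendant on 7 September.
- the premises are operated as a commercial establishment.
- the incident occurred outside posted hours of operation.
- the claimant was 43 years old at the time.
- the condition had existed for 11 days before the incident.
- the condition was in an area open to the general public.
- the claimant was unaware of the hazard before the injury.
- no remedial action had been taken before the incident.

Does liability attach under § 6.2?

(i) not (public area) — fails.
(ii) not (commercial use) — not satisfied.
So (a) is not satisfied (F OR F).
(i) no signage posted — holds.
(A) proximate cause — holds.
(B) exclusive control — not satisfied.
(ii) = T AND F = false.
(b): T OR F → true.
(1) = F AND T = false.
(a) no assumed risk — met.
(i) not open/obvious — not met.
(ii) not (complaint lodged) — not met.
(b): F OR F → false.
So (2) is not satisfied (T AND F).
(a) no remedial action — holds.
(b) during posted hours — not satisfied.
(c) condition ≥5 days old — met.
(3): T AND F AND T → false.
Overall = F OR F OR F = false.
Exception (entrant a minor) — not satisfied.
Result: main false OR exception false → false.

No — not liable.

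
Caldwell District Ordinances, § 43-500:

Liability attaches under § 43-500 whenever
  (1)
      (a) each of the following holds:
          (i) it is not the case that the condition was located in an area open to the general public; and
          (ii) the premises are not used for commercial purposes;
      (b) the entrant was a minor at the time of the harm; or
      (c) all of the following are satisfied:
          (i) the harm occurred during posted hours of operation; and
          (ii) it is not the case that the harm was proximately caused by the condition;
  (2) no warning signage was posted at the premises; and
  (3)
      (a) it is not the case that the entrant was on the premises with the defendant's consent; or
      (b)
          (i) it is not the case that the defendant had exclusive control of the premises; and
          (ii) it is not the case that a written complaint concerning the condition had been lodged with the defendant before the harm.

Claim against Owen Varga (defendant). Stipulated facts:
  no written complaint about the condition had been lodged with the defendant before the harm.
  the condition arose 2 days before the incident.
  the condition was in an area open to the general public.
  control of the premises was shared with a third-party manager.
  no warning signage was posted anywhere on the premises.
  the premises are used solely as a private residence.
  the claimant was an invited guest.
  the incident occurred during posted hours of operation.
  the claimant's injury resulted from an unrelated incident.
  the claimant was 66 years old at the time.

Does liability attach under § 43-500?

(i) not (public area) — fails.
(ii) not (commercial use) — holds.
(a) = F AND T = false.
(b) entrant a minor — not satisfied.
(i) during posted hours — satisfied.
(ii) not (proximate cause) — satisfied.
So (c) is satisfied (T AND T).
So (1) is satisfied (F OR F OR T).
(2) no signage posted — satisfied.
(a) not (consent to enter) — fails.
(i) not (exclusive control) — met.
(ii) not (complaint lodged) — holds.
So (b) is satisfied (T AND T).
So (3) is satisfied (F OR T).
Overall: T AND T AND T → true.

Yes — liable.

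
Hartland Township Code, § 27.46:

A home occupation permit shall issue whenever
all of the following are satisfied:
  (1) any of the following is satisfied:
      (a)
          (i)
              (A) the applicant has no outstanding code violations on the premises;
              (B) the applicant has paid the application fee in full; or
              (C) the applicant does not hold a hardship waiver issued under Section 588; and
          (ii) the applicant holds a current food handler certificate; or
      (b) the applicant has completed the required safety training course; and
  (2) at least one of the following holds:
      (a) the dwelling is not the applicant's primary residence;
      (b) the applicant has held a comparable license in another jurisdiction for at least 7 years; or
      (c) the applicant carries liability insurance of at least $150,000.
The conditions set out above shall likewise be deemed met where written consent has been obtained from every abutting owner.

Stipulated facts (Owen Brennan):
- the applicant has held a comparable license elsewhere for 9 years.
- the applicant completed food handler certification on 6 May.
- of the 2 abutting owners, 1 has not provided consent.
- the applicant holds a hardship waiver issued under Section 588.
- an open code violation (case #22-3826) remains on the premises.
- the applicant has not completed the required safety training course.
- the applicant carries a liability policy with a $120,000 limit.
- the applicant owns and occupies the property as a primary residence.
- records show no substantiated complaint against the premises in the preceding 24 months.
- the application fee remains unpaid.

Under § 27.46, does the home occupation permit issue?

(A) no code violations — not met.
(B) fee paid — fails.
(C) not (hardship waiver) — fails.
(i): F OR F OR F → false.
(ii) food handler cert. — met.
(a): F AND T → false.
(b) safety training — fails.
So (1) is not satisfied (F OR F).
(a) not (primary residence) — not met.
(b) prior license ≥ 7 yr — satisfied.
(c) insurance ≥ $150,000 — not met.
So (2) is satisfied (F OR T OR F).
So Overall is not satisfied (F AND T).
Exception (all abutters consent) — not satisfied.
Result: main false OR exception false → false.

No — denied.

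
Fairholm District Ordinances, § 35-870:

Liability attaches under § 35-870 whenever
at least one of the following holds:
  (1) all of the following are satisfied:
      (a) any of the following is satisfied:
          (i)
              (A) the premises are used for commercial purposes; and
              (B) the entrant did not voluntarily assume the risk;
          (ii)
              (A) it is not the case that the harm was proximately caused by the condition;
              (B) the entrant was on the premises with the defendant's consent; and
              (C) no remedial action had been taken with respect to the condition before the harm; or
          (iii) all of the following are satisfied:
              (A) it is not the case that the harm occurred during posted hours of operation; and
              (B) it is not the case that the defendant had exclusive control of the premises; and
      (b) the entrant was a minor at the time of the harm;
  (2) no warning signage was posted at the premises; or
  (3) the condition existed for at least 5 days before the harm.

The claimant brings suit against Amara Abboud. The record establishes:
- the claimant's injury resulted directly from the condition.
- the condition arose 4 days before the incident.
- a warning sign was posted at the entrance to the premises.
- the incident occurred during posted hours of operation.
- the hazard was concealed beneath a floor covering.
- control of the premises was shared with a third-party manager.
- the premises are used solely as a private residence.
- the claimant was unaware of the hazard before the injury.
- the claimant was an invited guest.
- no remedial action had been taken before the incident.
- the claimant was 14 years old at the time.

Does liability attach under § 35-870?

(A) commercial use — not met.
(B) no assumed risk — holds.
(i): F AND T → false.
(A) not (proximate cause) — not met.
(B) consent to enter — holds.
(C) no remedial action — holds.
(ii) = F AND T AND T = false.
(A) not (during posted hours) — not met.
(B) not (exclusive control) — satisfied.
(iii): F AND T → false.
(a) = F OR F OR F = false.
(b) entrant a minor — met.
So (1) is not satisfied (F AND T).
(2) no signage posted — not satisfied.
(3) condition ≥5 days old — not met.
Overall: F OR F OR F → false.

No — not liable.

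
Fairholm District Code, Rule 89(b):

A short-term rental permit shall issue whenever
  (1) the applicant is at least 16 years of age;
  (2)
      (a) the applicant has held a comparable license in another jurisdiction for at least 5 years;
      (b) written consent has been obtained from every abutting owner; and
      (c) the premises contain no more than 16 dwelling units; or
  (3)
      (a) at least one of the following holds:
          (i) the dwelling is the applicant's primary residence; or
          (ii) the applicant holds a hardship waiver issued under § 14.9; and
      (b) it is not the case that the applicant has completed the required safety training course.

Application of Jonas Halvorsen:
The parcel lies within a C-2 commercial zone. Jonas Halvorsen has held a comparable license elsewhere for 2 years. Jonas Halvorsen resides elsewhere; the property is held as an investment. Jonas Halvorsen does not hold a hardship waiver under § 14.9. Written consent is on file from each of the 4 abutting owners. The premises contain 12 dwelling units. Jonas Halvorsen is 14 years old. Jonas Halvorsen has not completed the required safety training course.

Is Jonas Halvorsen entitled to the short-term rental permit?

No — denied.

(1) age ≥ 16 — not met.
(a) prior license ≥ 5 yr — not met.
(b) all abutters consent — satisfied.
(c) ≤ 16 units — holds.
So (2) is not satisfied (F AND T AND T).
(i) primary residence — fails.
(ii) hardship waiver — not satisfied.
(a) = F OR F = false.
(b) not (safety training) — met.
So (3) is not satisfied (F AND T).
Overall = F OR F OR F = false.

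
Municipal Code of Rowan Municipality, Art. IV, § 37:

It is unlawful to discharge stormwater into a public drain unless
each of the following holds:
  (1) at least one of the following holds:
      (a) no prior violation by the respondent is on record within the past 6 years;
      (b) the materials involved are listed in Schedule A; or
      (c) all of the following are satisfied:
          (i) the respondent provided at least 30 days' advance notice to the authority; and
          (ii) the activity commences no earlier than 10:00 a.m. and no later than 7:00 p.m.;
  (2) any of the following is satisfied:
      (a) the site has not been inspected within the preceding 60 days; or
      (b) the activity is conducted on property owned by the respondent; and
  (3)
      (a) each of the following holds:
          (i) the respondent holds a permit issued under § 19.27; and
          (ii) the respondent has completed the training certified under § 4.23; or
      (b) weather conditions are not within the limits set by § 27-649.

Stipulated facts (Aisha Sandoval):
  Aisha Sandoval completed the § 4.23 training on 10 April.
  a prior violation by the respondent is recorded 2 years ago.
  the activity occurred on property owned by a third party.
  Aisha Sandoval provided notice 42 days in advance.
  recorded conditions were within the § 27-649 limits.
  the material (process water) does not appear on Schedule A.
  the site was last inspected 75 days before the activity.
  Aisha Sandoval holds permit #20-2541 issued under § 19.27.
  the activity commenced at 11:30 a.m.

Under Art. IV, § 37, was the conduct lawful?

Yes — lawful.

(a) no prior violation — not satisfied.
(b) Schedule A material — not met.
(i) ≥30 days' notice — satisfied.
(ii) start within hours — holds.
(c): T AND T → true.
So (1) is satisfied (F OR F OR T).
(a) not (site inspected) — satisfied.
(b) own property — not met.
(2): T OR F → true.
(i) holds permit — holds.
(ii) training certified — met.
(a): T AND T → true.
(b) not (weather ok) — not satisfied.
So (3) is satisfied (T OR F).
So Overall is satisfied (T AND T AND T).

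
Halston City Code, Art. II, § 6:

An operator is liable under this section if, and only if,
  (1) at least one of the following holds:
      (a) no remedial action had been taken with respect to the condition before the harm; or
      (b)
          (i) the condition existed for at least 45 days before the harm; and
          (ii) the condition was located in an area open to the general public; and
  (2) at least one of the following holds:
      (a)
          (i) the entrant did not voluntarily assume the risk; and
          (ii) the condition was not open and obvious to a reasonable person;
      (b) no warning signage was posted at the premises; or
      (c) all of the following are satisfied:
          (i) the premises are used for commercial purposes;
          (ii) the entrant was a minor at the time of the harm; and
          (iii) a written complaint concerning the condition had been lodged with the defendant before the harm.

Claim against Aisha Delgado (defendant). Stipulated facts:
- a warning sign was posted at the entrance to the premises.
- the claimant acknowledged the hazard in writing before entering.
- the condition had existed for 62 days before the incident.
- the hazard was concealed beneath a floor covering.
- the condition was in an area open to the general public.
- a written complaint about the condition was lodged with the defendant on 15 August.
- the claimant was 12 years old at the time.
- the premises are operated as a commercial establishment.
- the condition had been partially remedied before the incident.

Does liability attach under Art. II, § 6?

Yes — liable.

(a) no remedial action — not met.
(i) condition ≥45 days old — met.
(ii) public area — satisfied.
(b): T AND T → true.
So (1) is satisfied (F OR T).
(i) no assumed risk — not satisfied.
(ii) not open/obvious — met.
(a): F AND T → false.
(b) no signage posted — not met.
(i) commercial use — satisfied.
(ii) entrant a minor — satisfied.
(iii) complaint lodged — satisfied.
(c) = T AND T AND T = true.
So (2) is satisfied (F OR F OR T).
So Overall is satisfied (T AND T).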